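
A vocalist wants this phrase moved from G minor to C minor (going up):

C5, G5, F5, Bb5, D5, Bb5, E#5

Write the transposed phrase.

F5 C6 Bb5 Eb6 G5 Eb6 A#5

G minor to C minor up is a perfect fourth, so every note moves up by that interval.
C5 → F5
G5 → C6
F5 → Bb5
Bb5 → Eb6
D5 → G5
Bb5 → Eb6
E#5 → A#5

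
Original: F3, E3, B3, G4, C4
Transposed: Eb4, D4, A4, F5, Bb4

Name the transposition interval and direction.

up a minor seventh

Take the first pair: F3 → Eb4. F to E spans 7 letter names, so the interval is some kind of seventh.
F3 to Eb4 is 10 semitones, which makes it a minor seventh; the second version is higher, so the direction is up.
Checking another pair — C4 → Bb4 — gives the same interval.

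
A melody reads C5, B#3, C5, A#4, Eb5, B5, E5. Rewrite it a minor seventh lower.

D4 C##3 D4 B#3 F4 C#5 F#4

C5 gives D4
B#3 gives C##3
C5 gives D4
A#4 gives B#3
Eb5 gives F4
B5 gives C#5
E5 gives F#4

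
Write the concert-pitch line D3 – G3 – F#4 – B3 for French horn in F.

The French horn in F sounds a perfect fifth below written, so the written part must be a perfect fifth above concert — transpose each note up.
D3 -> A3
G3 -> D4
F#4 -> C#5
B3 -> F#4

A3 D4 C#5 F#4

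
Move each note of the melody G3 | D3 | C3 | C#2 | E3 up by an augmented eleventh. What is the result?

An augmented eleventh up from G3 gives C#5.
D3: an eleventh up reaches G, and 18 semitones makes it G#4.
C3: an eleventh up reaches F, and 18 semitones makes it F#4.
C#2: an eleventh up reaches F, and 18 semitones makes it F##3.
E3: an eleventh up reaches A, and 18 semitones makes it A#4.

C#5 G#4 F#4 F##3 A#4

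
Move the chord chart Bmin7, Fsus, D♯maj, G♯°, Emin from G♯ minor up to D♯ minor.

F#min7 Csus A#maj D#° Bmin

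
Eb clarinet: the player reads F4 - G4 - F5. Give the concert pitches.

The Eb clarinet sounds a minor third above written, so transpose each written note up a minor third.
F4 -> Ab4
G4 -> Bb4
F5 -> Ab5

Ab4 Bb4 Ab5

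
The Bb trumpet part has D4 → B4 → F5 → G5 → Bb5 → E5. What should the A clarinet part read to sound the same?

First find concert pitch: the Bb trumpet sounds a major second below written, so D4 B4 F5 G5 Bb5 E5 sounds C4 A4 Eb5 F5 Ab5 D5.
Then write for A clarinet: it sounds a minor third below written, so the part must be a minor third above concert.
C4 → Eb4
A4 → C5
Eb5 → Gb5
F5 → Ab5
Ab5 → Cb6
D5 → F5

Eb4 C5 Gb5 Ab5 Cb6 F5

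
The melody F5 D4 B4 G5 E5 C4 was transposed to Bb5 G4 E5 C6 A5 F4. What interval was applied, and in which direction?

up a perfect fourth

From F5 to Bb5 is 4 letter names — a fourth of some quality.
F5 to Bb5 is 5 semitones, which makes it a perfect fourth; the second version is higher, so the direction is up.
Checking another pair — C4 → F4 — gives the same interval.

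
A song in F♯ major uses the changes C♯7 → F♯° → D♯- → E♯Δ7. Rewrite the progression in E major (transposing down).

F♯ major down to E major is a major second; each chord root moves by that interval while the quality stays the same.
C♯7: root C♯ down a major second → B, giving B7.
F♯°: root F♯ down a major second → E, giving E°.
D♯-: root D♯ down a major second → C#, giving C#-.
E♯Δ7: root E♯ down a major second → D#, giving D#Δ7.

B7 E° C#- D#Δ7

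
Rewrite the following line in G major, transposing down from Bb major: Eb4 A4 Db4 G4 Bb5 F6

Bb major to G major down is a minor third, so every note moves down by that interval.
Eb4 to C4
A4 to F#4
Db4 to Bb3
G4 to E4
Bb5 to G5
F6 to D6

C4 F#4 Bb3 E4 G5 D6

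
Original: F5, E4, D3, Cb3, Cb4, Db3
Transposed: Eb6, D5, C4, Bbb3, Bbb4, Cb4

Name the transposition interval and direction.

up a minor seventh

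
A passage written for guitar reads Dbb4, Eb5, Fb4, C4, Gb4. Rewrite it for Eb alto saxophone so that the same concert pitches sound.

Bbb3 C5 Db4 A3 Eb4

First find concert pitch: the guitar sounds a perfect octave below written, so Dbb4 Eb5 Fb4 C4 Gb4 sounds Dbb3 Eb4 Fb3 C3 Gb3.
Then write for Eb alto saxophone: it sounds a major sixth below written, so the part must be a major sixth above concert.
Dbb3 → Bbb3
Eb4 → C5
Fb3 → Db4
C3 → A3
Gb3 → Eb4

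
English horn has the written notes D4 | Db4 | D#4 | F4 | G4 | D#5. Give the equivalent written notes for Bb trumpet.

First find concert pitch: the English horn sounds a perfect fifth below written, so D4 Db4 D#4 F4 G4 D#5 sounds G3 Gb3 G#3 Bb3 C4 G#4.
Then write for Bb trumpet: it sounds a major second below written, so the part must be a major second above concert.
G3 → A3
Gb3 → Ab3
G#3 → A#3
Bb3 → C4
C4 → D4
G#4 → A#4

A3 Ab3 A#3 C4 D4 A#4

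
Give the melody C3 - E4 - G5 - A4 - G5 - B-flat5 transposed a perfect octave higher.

C4 E5 G6 A5 G6 Bb6

C3 → C4
E4 → E5
G5 → G6
A4 → A5
G5 → G6
Bb5 → Bb6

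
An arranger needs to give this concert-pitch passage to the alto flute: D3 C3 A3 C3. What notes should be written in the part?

The alto flute sounds a perfect fourth below written, so the written part must be a perfect fourth above concert — transpose each note up.
D3 becomes G3
C3 becomes F3
A3 becomes D4
C3 becomes F3

G3 F3 D4 F3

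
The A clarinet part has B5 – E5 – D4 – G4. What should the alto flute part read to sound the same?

C#6 F#5 E4 A4

First find concert pitch: the A clarinet sounds a minor third below written, so B5 E5 D4 G4 sounds G#5 C#5 B3 E4.
Then write for alto flute: it sounds a perfect fourth below written, so the part must be a perfect fourth above concert.
G#5 → C#6
C#5 → F#5
B3 → E4
E4 → A4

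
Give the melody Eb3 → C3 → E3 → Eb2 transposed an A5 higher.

An augmented fifth up from Eb3 gives B3.
C3: a fifth up reaches G, and 8 semitones makes it G#3.
E3: a fifth up reaches B, and 8 semitones makes it B#3.
Eb2: a fifth up reaches B, and 8 semitones makes it B2.

B3 G#3 B#3 B2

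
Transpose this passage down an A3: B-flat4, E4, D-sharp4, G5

Gbb4 Cb4 Bb3 Ebb5

Bb4: a third down reaches G, and 5 semitones makes it Gbb4.
E4 down an augmented third is Cb4.
D#4: a third down reaches B, and 5 semitones makes it Bb3.
An augmented third down from G5 gives Ebb5.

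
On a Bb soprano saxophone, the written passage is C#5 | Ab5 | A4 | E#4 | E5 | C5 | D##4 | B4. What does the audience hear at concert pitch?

B4 Gb5 G4 D#4 D5 Bb4 C##4 A4

The Bb soprano saxophone sounds a major second below written, so transpose each written note down a major second.
C#5 → B4
Ab5 → Gb5
A4 → G4
E#4 → D#4
E5 → D5
C5 → Bb4
D##4 → C##4
B4 → A4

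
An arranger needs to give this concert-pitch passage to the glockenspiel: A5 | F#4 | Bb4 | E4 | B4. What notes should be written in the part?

Written C4 sounds as C6 on the glockenspiel, so concert pitches are written a perfect fifteenth down.
A5 -> A3
F#4 -> F#2
Bb4 -> Bb2
E4 -> E2
B4 -> B2

A3 F#2 Bb2 E2 B2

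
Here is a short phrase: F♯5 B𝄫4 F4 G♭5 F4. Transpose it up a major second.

F#5: a second up reaches G, and 2 semitones makes it G#5.
A major second up from Bbb4 gives Cb5.
F4: a second up reaches G, and 2 semitones makes it G4.
Gb5 up a major second is Ab5.
F4 up a major second is G4.

G#5 Cb5 G4 Ab5 G4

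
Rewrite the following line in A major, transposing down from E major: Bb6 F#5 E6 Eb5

Eb6 B4 A5 Ab4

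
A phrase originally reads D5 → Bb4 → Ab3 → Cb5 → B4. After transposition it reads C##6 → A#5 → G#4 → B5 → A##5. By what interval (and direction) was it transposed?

up an augmented seventh

From D5 to C##6 is 7 letter names — a seventh of some quality.
D5 to C##6 is 12 semitones, which makes it an augmented seventh; the second version is higher, so the direction is up.
Checking another pair — B4 → A##5 — gives the same interval.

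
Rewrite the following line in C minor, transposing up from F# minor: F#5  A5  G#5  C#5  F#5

F# minor to C minor up is a diminished fifth, so every note moves up by that interval.
F#5 → C6
A5 → Eb6
G#5 → D6
C#5 → G5
F#5 → C6

C6 Eb6 D6 G5 C6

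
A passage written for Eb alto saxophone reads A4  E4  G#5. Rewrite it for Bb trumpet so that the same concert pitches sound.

First find concert pitch: the Eb alto saxophone sounds a major sixth below written, so A4 E4 G#5 sounds C4 G3 B4.
Then write for Bb trumpet: it sounds a major second below written, so the part must be a major second above concert.
C4 → D4
G3 → A3
B4 → C#5

D4 A3 C#5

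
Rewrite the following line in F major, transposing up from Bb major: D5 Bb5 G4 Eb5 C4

A5 F6 D5 Bb5 G4

From Bb up to F is a perfect fifth; apply that to each pitch.
D5 gives A5
Bb5 gives F6
G4 gives D5
Eb5 gives Bb5
C4 gives G4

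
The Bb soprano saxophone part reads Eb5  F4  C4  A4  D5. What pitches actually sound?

Db5 Eb4 Bb3 G4 C5

Written C4 on the Bb soprano saxophone sounds as Bb3, a major second lower; apply that shift to every note.
Eb5 to Db5
F4 to Eb4
C4 to Bb3
A4 to G4
D5 to C5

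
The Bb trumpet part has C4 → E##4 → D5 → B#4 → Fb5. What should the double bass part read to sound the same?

Bb4 D##5 C6 A#5 Ebb6

First find concert pitch: the Bb trumpet sounds a major second below written, so C4 E##4 D5 B#4 Fb5 sounds Bb3 D##4 C5 A#4 Ebb5.
Then write for double bass: it sounds a perfect octave below written, so the part must be a perfect octave above concert.
Bb3 → Bb4
D##4 → D##5
C5 → C6
A#4 → A#5
Ebb5 → Ebb6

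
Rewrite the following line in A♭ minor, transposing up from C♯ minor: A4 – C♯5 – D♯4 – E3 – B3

From C♯ up to A♭ is a diminished sixth; apply that to each pitch.
A4 → Fb5
C#5 → Ab5
D#4 → Bb4
E3 → Cb4
B3 → Gb4

Fb5 Ab5 Bb4 Cb4 Gb4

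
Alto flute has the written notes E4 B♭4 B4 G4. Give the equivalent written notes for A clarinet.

First find concert pitch: the alto flute sounds a perfect fourth below written, so E4 B♭4 B4 G4 sounds B3 F4 F#4 D4.
Then write for A clarinet: it sounds a minor third below written, so the part must be a minor third above concert.
B3 → D4
F4 → Ab4
F#4 → A4
D4 → F4

D4 Ab4 A4 F4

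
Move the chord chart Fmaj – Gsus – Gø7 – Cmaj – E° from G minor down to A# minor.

G minor down to A# minor is a diminished seventh; each chord root moves by that interval while the quality stays the same.
Fmaj: root F down a diminished seventh → G#, giving G#maj.
Gsus: root G down a diminished seventh → A#, giving A#sus.
Gø7: root G down a diminished seventh → A#, giving A#ø7.
Cmaj: root C down a diminished seventh → D#, giving D#maj.
E°: root E down a diminished seventh → F##, giving F##°.

G#maj A#sus A#ø7 D#maj F##°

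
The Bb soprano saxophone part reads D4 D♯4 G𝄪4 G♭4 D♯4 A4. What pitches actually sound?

Written C4 on the Bb soprano saxophone sounds as Bb3, a major second lower; apply that shift to every note.
D4 -> C4
D#4 -> C#4
G##4 -> F##4
Gb4 -> Fb4
D#4 -> C#4
A4 -> G4

C4 C#4 F##4 Fb4 C#4 G4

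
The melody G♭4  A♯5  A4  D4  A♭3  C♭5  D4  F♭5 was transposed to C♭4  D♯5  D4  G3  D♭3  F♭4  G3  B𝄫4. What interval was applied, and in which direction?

down a perfect fifth

From Gb4 to Cb4 is 5 letter names — a fifth of some quality.
Cb4 to Gb4 is 7 semitones, which makes it a perfect fifth; the second version is lower, so the direction is down.
Checking another pair — Fb5 → Bbb4 — gives the same interval.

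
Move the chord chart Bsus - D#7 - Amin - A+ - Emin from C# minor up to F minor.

Ebsus G7 Dbmin Db+ Abmin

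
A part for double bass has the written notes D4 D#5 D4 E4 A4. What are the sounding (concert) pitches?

Written C4 on the double bass sounds as C3, a perfect octave lower; apply that shift to every note.
D4 becomes D3
D#5 becomes D#4
D4 becomes D3
E4 becomes E3
A4 becomes A3

D3 D#4 D3 E3 A3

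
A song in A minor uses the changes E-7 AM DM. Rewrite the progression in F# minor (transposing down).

C#-7 F#M BM

A minor down to F# minor is a minor third; each chord root moves by that interval while the quality stays the same.
E-7: root E down a minor third → C#, giving C#-7.
AM: root A down a minor third → F#, giving F#M.
DM: root D down a minor third → B, giving BM.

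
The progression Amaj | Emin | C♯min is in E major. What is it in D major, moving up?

E major up to D major is a minor seventh; each chord root moves by that interval while the quality stays the same.
Amaj: root A up a minor seventh → G, giving Gmaj.
Emin: root E up a minor seventh → D, giving Dmin.
C♯min: root C♯ up a minor seventh → B, giving Bmin.

Gmaj Dmin Bmin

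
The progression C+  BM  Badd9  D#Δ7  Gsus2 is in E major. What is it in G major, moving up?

Eb+ DM Dadd9 F#Δ7 Bbsus2

E major up to G major is a minor third; each chord root moves by that interval while the quality stays the same.
C+: root C up a minor third → Eb, giving Eb+.
BM: root B up a minor third → D, giving DM.
Badd9: root B up a minor third → D, giving Dadd9.
D#Δ7: root D# up a minor third → F#, giving F#Δ7.
Gsus2: root G up a minor third → Bb, giving Bbsus2.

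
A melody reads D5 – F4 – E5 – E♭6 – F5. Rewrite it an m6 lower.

F#4 A3 G#4 G5 A4

D5 -> F#4
F4 -> A3
E5 -> G#4
Eb6 -> G5
F5 -> A4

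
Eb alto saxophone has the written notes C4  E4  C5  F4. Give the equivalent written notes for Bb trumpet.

F3 A3 F4 Bb3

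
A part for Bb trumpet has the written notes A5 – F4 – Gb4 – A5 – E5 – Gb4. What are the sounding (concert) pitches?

The Bb trumpet sounds a major second below written, so transpose each written note down a major second.
A5 becomes G5
F4 becomes Eb4
Gb4 becomes Fb4
A5 becomes G5
E5 becomes D5
Gb4 becomes Fb4

G5 Eb4 Fb4 G5 D5 Fb4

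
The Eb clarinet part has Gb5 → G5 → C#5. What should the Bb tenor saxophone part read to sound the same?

Cb7 C7 F#6

First find concert pitch: the Eb clarinet sounds a minor third above written, so Gb5 G5 C#5 sounds Bbb5 Bb5 E5.
Then write for Bb tenor saxophone: it sounds a major ninth below written, so the part must be a major ninth above concert.
Bbb5 → Cb7
Bb5 → C7
E5 → F#6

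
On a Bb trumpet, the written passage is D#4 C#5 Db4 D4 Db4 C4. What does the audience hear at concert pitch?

C#4 B4 Cb4 C4 Cb4 Bb3

The Bb trumpet sounds a major second below written, so transpose each written note down a major second.
D#4 to C#4
C#5 to B4
Db4 to Cb4
D4 to C4
Db4 to Cb4
C4 to Bb3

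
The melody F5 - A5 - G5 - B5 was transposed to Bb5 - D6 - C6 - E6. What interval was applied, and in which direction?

From F5 to Bb5 is 4 letter names — a fourth of some quality.
F5 to Bb5 is 5 semitones, which makes it a perfect fourth; the second version is higher, so the direction is up.
Checking another pair — B5 → E6 — gives the same interval.

up a perfect fourth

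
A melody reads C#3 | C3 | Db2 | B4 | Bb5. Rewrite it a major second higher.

A major second up from C#3 gives D#3.
A major second up from C3 gives D3.
Db2 up a major second is Eb2.
B4: a second up reaches C, and 2 semitones makes it C#5.
Bb5: a second up reaches C, and 2 semitones makes it C6.

D#3 D3 Eb2 C#5 C6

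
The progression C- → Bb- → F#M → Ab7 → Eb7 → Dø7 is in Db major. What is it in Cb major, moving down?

Db major down to Cb major is a major second; each chord root moves by that interval while the quality stays the same.
C-: root C down a major second → Bb, giving Bb-.
Bb-: root Bb down a major second → Ab, giving Ab-.
F#M: root F# down a major second → E, giving EM.
Ab7: root Ab down a major second → Gb, giving Gb7.
Eb7: root Eb down a major second → Db, giving Db7.
Dø7: root D down a major second → C, giving Cø7.

Bb- Ab- EM Gb7 Db7 Cø7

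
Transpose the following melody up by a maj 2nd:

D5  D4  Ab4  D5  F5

D5 gives E5
D4 gives E4
Ab4 gives Bb4
D5 gives E5
F5 gives G5

E5 E4 Bb4 E5 G5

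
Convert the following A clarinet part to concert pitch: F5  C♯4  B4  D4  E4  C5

D5 A#3 G#4 B3 C#4 A4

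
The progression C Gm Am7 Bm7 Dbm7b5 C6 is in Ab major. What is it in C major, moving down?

E Bm C#m7 D#m7 Fm7b5 E6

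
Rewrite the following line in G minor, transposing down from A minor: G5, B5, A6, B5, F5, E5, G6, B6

From A down to G is a major second; apply that to each pitch.
G5 -> F5
B5 -> A5
A6 -> G6
B5 -> A5
F5 -> Eb5
E5 -> D5
G6 -> F6
B6 -> A6

F5 A5 G6 A5 Eb5 D5 F6 A6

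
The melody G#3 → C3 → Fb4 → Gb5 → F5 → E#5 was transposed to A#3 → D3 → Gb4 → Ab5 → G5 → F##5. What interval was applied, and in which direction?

up a major second

From G#3 to A#3 is 2 letter names — a second of some quality.
G#3 to A#3 is 2 semitones, which makes it a major second; the second version is higher, so the direction is up.
Checking another pair — E#5 → F##5 — gives the same interval.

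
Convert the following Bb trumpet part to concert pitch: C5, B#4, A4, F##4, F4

Written C4 on the Bb trumpet sounds as Bb3, a major second lower; apply that shift to every note.
C5 becomes Bb4
B#4 becomes A#4
A4 becomes G4
F##4 becomes E#4
F4 becomes Eb4

Bb4 A#4 G4 E#4 Eb4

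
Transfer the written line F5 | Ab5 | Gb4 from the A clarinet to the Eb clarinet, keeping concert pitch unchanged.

B4 D5 C4

First find concert pitch: the A clarinet sounds a minor third below written, so F5 Ab5 Gb4 sounds D5 F5 Eb4.
Then write for Eb clarinet: it sounds a minor third above written, so the part must be a minor third below concert.
D5 → B4
F5 → D5
Eb4 → C4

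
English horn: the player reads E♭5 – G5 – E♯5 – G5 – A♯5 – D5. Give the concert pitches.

The English horn sounds a perfect fifth below written, so transpose each written note down a perfect fifth.
Eb5 becomes Ab4
G5 becomes C5
E#5 becomes A#4
G5 becomes C5
A#5 becomes D#5
D5 becomes G4

Ab4 C5 A#4 C5 D#5 G4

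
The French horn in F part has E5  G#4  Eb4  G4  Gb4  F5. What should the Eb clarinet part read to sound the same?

F#4 A#3 F3 A3 Ab3 G4

First find concert pitch: the French horn in F sounds a perfect fifth below written, so E5 G#4 Eb4 G4 Gb4 F5 sounds A4 C#4 Ab3 C4 Cb4 Bb4.
Then write for Eb clarinet: it sounds a minor third above written, so the part must be a minor third below concert.
A4 → F#4
C#4 → A#3
Ab3 → F3
C4 → A3
Cb4 → Ab3
Bb4 → G4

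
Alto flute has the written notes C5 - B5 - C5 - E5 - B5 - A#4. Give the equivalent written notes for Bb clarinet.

First find concert pitch: the alto flute sounds a perfect fourth below written, so C5 B5 C5 E5 B5 A#4 sounds G4 F#5 G4 B4 F#5 E#4.
Then write for Bb clarinet: it sounds a major second below written, so the part must be a major second above concert.
G4 → A4
F#5 → G#5
G4 → A4
B4 → C#5
F#5 → G#5
E#4 → F##4

A4 G#5 A4 C#5 G#5 F##4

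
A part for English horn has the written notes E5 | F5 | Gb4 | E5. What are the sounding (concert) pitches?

A4 Bb4 Cb4 A4

Written C4 on the English horn sounds as F3, a perfect fifth lower; apply that shift to every note.
E5 becomes A4
F5 becomes Bb4
Gb4 becomes Cb4
E5 becomes A4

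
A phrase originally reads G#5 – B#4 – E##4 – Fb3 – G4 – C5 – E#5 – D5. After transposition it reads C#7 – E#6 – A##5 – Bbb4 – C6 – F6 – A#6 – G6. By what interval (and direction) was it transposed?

From G#5 to C#7 is 11 letter names — an eleventh of some quality.
G#5 to C#7 is 17 semitones, which makes it a perfect eleventh; the second version is higher, so the direction is up.
Checking another pair — D5 → G6 — gives the same interval.

up a perfect eleventh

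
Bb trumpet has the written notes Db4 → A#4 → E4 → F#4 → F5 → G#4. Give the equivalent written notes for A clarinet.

Ebb4 B4 F4 G4 Gb5 A4

First find concert pitch: the Bb trumpet sounds a major second below written, so Db4 A#4 E4 F#4 F5 G#4 sounds Cb4 G#4 D4 E4 Eb5 F#4.
Then write for A clarinet: it sounds a minor third below written, so the part must be a minor third above concert.
Cb4 → Ebb4
G#4 → B4
D4 → F4
E4 → G4
Eb5 → Gb5
F#4 → A4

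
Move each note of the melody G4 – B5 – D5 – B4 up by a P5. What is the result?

D5 F#6 A5 F#5

G4 becomes D5
B5 becomes F#6
D5 becomes A5
B4 becomes F#5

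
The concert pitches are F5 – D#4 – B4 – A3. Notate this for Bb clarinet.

G5 E#4 C#5 B3

The Bb clarinet sounds a major second below written, so the written part must be a major second above concert — transpose each note up.
F5 to G5
D#4 to E#4
B4 to C#5
A3 to B3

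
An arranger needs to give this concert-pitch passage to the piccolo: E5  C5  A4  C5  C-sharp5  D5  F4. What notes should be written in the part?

Written C4 sounds as C5 on the piccolo, so concert pitches are written a perfect octave down.
E5 -> E4
C5 -> C4
A4 -> A3
C5 -> C4
C#5 -> C#4
D5 -> D4
F4 -> F3

E4 C4 A3 C4 C#4 D4 F3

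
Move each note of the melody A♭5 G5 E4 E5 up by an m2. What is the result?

Bbb5 Ab5 F4 F5

Ab5 to Bbb5
G5 to Ab5
E4 to F4
E5 to F5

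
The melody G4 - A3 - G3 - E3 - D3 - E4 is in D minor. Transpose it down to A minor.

D4 E3 D3 B2 A2 B3

D minor to A minor down is a perfect fourth, so every note moves down by that interval.
G4 to D4
A3 to E3
G3 to D3
E3 to B2
D3 to A2
E4 to B3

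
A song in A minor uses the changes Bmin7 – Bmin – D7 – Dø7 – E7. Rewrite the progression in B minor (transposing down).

C#min7 C#min E7 Eø7 F#7

A minor down to B minor is a minor seventh; each chord root moves by that interval while the quality stays the same.
Bmin7: root B down a minor seventh → C#, giving C#min7.
Bmin: root B down a minor seventh → C#, giving C#min.
D7: root D down a minor seventh → E, giving E7.
Dø7: root D down a minor seventh → E, giving Eø7.
E7: root E down a minor seventh → F#, giving F#7.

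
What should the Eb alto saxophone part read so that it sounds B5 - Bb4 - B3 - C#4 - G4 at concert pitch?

G#6 G5 G#4 A#4 E5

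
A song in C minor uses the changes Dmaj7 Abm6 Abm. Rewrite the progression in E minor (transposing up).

F#maj7 Cm6 Cm

C minor up to E minor is a major third; each chord root moves by that interval while the quality stays the same.
Dmaj7: root D up a major third → F#, giving F#maj7.
Abm6: root Ab up a major third → C, giving Cm6.
Abm: root Ab up a major third → C, giving Cm.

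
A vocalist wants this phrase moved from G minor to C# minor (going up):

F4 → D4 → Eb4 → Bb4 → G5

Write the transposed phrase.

B4 G#4 A4 E5 C#6

From G up to C# is an augmented fourth; apply that to each pitch.
F4 gives B4
D4 gives G#4
Eb4 gives A4
Bb4 gives E5
G5 gives C#6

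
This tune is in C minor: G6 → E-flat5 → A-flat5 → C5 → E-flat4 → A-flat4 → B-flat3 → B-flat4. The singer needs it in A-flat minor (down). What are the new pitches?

Eb6 Cb5 Fb5 Ab4 Cb4 Fb4 Gb3 Gb4

From C down to A-flat is a major third; apply that to each pitch.
G6 -> Eb6
Eb5 -> Cb5
Ab5 -> Fb5
C5 -> Ab4
Eb4 -> Cb4
Ab4 -> Fb4
Bb3 -> Gb3
Bb4 -> Gb4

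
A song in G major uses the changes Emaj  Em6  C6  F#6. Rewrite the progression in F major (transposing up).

Dmaj Dm6 Bb6 E6

G major up to F major is a minor seventh; each chord root moves by that interval while the quality stays the same.
Emaj: root E up a minor seventh → D, giving Dmaj.
Em6: root E up a minor seventh → D, giving Dm6.
C6: root C up a minor seventh → Bb, giving Bb6.
F#6: root F# up a minor seventh → E, giving E6.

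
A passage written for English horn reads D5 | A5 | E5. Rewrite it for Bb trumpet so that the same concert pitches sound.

First find concert pitch: the English horn sounds a perfect fifth below written, so D5 A5 E5 sounds G4 D5 A4.
Then write for Bb trumpet: it sounds a major second below written, so the part must be a major second above concert.
G4 → A4
D5 → E5
A4 → B4

A4 E5 B4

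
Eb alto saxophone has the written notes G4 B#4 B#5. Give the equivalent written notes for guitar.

First find concert pitch: the Eb alto saxophone sounds a major sixth below written, so G4 B#4 B#5 sounds Bb3 D#4 D#5.
Then write for guitar: it sounds a perfect octave below written, so the part must be a perfect octave above concert.
Bb3 → Bb4
D#4 → D#5
D#5 → D#6

Bb4 D#5 D#6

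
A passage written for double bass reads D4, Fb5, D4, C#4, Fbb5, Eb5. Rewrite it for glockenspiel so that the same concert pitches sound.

D1 Fb2 D1 C#1 Fbb2 Eb2

First find concert pitch: the double bass sounds a perfect octave below written, so D4 Fb5 D4 C#4 Fbb5 Eb5 sounds D3 Fb4 D3 C#3 Fbb4 Eb4.
Then write for glockenspiel: it sounds a perfect fifteenth above written, so the part must be a perfect fifteenth below concert.
D3 → D1
Fb4 → Fb2
D3 → D1
C#3 → C#1
Fbb4 → Fbb2
Eb4 → Eb2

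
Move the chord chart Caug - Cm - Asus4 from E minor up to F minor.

Dbaug Dbm Bbsus4

E minor up to F minor is a minor second; each chord root moves by that interval while the quality stays the same.
Caug: root C up a minor second → Db, giving Dbaug.
Cm: root C up a minor second → Db, giving Dbm.
Asus4: root A up a minor second → Bb, giving Bbsus4.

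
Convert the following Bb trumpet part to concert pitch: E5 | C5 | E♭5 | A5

D5 Bb4 Db5 G5

The Bb trumpet sounds a major second below written, so transpose each written note down a major second.
E5 gives D5
C5 gives Bb4
Eb5 gives Db5
A5 gives G5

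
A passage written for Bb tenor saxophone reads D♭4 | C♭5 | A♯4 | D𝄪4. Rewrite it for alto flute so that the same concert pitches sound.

Fb3 Ebb4 C#4 F##3

First find concert pitch: the Bb tenor saxophone sounds a major ninth below written, so D♭4 C♭5 A♯4 D𝄪4 sounds Cb3 Bbb3 G#3 C##3.
Then write for alto flute: it sounds a perfect fourth below written, so the part must be a perfect fourth above concert.
Cb3 → Fb3
Bbb3 → Ebb4
G#3 → C#4
C##3 → F##3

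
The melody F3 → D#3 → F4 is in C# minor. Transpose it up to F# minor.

Bb3 G#3 Bb4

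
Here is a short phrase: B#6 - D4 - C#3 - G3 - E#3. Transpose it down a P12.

E#5 G2 F#1 C2 A#1

B#6 to E#5
D4 to G2
C#3 to F#1
G3 to C2
E#3 to A#1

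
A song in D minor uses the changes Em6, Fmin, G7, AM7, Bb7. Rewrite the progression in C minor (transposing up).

D minor up to C minor is a minor seventh; each chord root moves by that interval while the quality stays the same.
Em6: root E up a minor seventh → D, giving Dm6.
Fmin: root F up a minor seventh → Eb, giving Ebmin.
G7: root G up a minor seventh → F, giving F7.
AM7: root A up a minor seventh → G, giving GM7.
Bb7: root Bb up a minor seventh → Ab, giving Ab7.

Dm6 Ebmin F7 GM7 Ab7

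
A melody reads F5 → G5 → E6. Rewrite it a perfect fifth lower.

Bb4 C5 A5

F5 down a perfect fifth is Bb4.
A perfect fifth down from G5 gives C5.
E6: a fifth down reaches A, and 7 semitones makes it A5.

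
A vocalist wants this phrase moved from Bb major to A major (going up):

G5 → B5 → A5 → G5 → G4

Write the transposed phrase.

F#6 A#6 G#6 F#6 F#5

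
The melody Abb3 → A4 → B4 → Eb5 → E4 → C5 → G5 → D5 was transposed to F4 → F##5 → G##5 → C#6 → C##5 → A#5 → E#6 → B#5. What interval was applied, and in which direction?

Take the first pair: Abb3 → F4. A to F spans 6 letter names, so the interval is some kind of sixth.
Abb3 to F4 is 10 semitones, which makes it an augmented sixth; the second version is higher, so the direction is up.
Checking another pair — D5 → B#5 — gives the same interval.

up an augmented sixth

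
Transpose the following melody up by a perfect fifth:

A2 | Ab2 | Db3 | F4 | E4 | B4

E3 Eb3 Ab3 C5 B4 F#5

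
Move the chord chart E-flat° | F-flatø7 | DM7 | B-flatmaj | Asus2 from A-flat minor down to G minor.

A-flat minor down to G minor is a minor second; each chord root moves by that interval while the quality stays the same.
E-flat°: root E-flat down a minor second → D, giving D°.
F-flatø7: root F-flat down a minor second → Eb, giving Ebø7.
DM7: root D down a minor second → C#, giving C#M7.
B-flatmaj: root B-flat down a minor second → A, giving Amaj.
Asus2: root A down a minor second → G#, giving G#sus2.

D° Ebø7 C#M7 Amaj G#sus2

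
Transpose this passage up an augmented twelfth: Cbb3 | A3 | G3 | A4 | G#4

Cbb3: a twelfth up reaches G, and 20 semitones makes it Gb4.
An augmented twelfth up from A3 gives E#5.
G3: a twelfth up reaches D, and 20 semitones makes it D#5.
An augmented twelfth up from A4 gives E#6.
An augmented twelfth up from G#4 gives D##6.

Gb4 E#5 D#5 E#6 D##6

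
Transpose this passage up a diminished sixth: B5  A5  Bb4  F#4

Gb6 Fb6 Gbb5 Db5

B5 -> Gb6
A5 -> Fb6
Bb4 -> Gbb5
F#4 -> Db5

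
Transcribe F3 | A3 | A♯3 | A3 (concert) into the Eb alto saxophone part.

D4 F#4 F##4 F#4

The Eb alto saxophone sounds a major sixth below written, so the written part must be a major sixth above concert — transpose each note up.
F3 -> D4
A3 -> F#4
A#3 -> F##4
A3 -> F#4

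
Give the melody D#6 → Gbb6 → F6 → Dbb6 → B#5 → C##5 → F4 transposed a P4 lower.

D#6 gives A#5
Gbb6 gives Dbb6
F6 gives C6
Dbb6 gives Abb5
B#5 gives F##5
C##5 gives G##4
F4 gives C4

A#5 Dbb6 C6 Abb5 F##5 G##4 C4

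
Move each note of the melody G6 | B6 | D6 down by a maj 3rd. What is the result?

Eb6 G6 Bb5

G6 becomes Eb6
B6 becomes G6
D6 becomes Bb5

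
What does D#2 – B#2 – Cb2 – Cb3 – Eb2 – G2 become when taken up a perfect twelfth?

D#2: a twelfth up reaches A, and 19 semitones makes it A#3.
A perfect twelfth up from B#2 gives F##4.
Cb2: a twelfth up reaches G, and 19 semitones makes it Gb3.
Cb3: a twelfth up reaches G, and 19 semitones makes it Gb4.
Eb2 up a perfect twelfth is Bb3.
A perfect twelfth up from G2 gives D4.

A#3 F##4 Gb3 Gb4 Bb3 D4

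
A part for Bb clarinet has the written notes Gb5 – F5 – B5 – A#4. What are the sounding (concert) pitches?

Fb5 Eb5 A5 G#4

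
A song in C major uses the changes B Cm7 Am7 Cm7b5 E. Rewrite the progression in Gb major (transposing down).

F Gbm7 Ebm7 Gbm7b5 Bb

C major down to Gb major is an augmented fourth; each chord root moves by that interval while the quality stays the same.
B: root B down an augmented fourth → F, giving F.
Cm7: root C down an augmented fourth → Gb, giving Gbm7.
Am7: root A down an augmented fourth → Eb, giving Ebm7.
Cm7b5: root C down an augmented fourth → Gb, giving Gbm7b5.
E: root E down an augmented fourth → Bb, giving Bb.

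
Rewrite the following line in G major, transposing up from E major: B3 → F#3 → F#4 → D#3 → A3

D4 A3 A4 F#3 C4

E major to G major up is a minor third, so every note moves up by that interval.
B3 to D4
F#3 to A3
F#4 to A4
D#3 to F#3
A3 to C4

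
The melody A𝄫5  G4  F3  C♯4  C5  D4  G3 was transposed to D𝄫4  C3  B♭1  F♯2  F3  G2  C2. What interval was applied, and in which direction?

Take the first pair: Abb5 → Dbb4. A to D spans 12 letter names, so the interval is some kind of twelfth.
Dbb4 to Abb5 is 19 semitones, which makes it a perfect twelfth; the second version is lower, so the direction is down.
Checking another pair — G3 → C2 — gives the same interval.

down a perfect twelfth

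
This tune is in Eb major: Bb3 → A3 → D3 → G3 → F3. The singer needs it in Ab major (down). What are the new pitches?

Eb3 D3 G2 C3 Bb2

From Eb down to Ab is a perfect fifth; apply that to each pitch.
Bb3 -> Eb3
A3 -> D3
D3 -> G2
G3 -> C3
F3 -> Bb2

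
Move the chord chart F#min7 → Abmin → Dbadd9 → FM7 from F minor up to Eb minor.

F minor up to Eb minor is a minor seventh; each chord root moves by that interval while the quality stays the same.
F#min7: root F# up a minor seventh → E, giving Emin7.
Abmin: root Ab up a minor seventh → Gb, giving Gbmin.
Dbadd9: root Db up a minor seventh → Cb, giving Cbadd9.
FM7: root F up a minor seventh → Eb, giving EbM7.

Emin7 Gbmin Cbadd9 EbM7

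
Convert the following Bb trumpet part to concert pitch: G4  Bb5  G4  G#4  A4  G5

F4 Ab5 F4 F#4 G4 F5

Written C4 on the Bb trumpet sounds as Bb3, a major second lower; apply that shift to every note.
G4 → F4
Bb5 → Ab5
G4 → F4
G#4 → F#4
A4 → G4
G5 → F5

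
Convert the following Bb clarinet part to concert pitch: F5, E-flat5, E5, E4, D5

Eb5 Db5 D5 D4 C5

The Bb clarinet sounds a major second below written, so transpose each written note down a major second.
F5 gives Eb5
Eb5 gives Db5
E5 gives D5
E4 gives D4
D5 gives C5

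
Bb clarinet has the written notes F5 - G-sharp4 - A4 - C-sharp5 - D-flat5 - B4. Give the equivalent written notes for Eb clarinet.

First find concert pitch: the Bb clarinet sounds a major second below written, so F5 G-sharp4 A4 C-sharp5 D-flat5 B4 sounds Eb5 F#4 G4 B4 Cb5 A4.
Then write for Eb clarinet: it sounds a minor third above written, so the part must be a minor third below concert.
Eb5 → C5
F#4 → D#4
G4 → E4
B4 → G#4
Cb5 → Ab4
A4 → F#4

C5 D#4 E4 G#4 Ab4 F#4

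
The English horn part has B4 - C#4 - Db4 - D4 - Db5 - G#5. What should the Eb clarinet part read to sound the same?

First find concert pitch: the English horn sounds a perfect fifth below written, so B4 C#4 Db4 D4 Db5 G#5 sounds E4 F#3 Gb3 G3 Gb4 C#5.
Then write for Eb clarinet: it sounds a minor third above written, so the part must be a minor third below concert.
E4 → C#4
F#3 → D#3
Gb3 → Eb3
G3 → E3
Gb4 → Eb4
C#5 → A#4

C#4 D#3 Eb3 E3 Eb4 A#4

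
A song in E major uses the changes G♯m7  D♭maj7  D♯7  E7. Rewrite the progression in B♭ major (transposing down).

E major down to B♭ major is an augmented fourth; each chord root moves by that interval while the quality stays the same.
G♯m7: root G♯ down an augmented fourth → D, giving Dm7.
D♭maj7: root D♭ down an augmented fourth → Abb, giving Abbmaj7.
D♯7: root D♯ down an augmented fourth → A, giving A7.
E7: root E down an augmented fourth → Bb, giving Bb7.

Dm7 Abbmaj7 A7 Bb7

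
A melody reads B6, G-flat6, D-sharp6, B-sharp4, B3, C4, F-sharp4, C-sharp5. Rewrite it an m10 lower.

G#5 Eb5 B#4 G##3 G#2 A2 D#3 A#3

B6 -> G#5
Gb6 -> Eb5
D#6 -> B#4
B#4 -> G##3
B3 -> G#2
C4 -> A2
F#4 -> D#3
C#5 -> A#3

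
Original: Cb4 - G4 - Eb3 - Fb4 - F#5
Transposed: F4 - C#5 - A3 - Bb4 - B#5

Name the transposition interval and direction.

up an augmented fourth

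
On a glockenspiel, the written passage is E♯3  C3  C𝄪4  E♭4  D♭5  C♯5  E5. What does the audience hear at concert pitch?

Written C4 on the glockenspiel sounds as C6, a perfect fifteenth higher; apply that shift to every note.
E#3 → E#5
C3 → C5
C##4 → C##6
Eb4 → Eb6
Db5 → Db7
C#5 → C#7
E5 → E7

E#5 C5 C##6 Eb6 Db7 C#7 E7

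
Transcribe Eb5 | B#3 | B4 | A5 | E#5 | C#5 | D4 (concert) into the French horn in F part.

Bb5 F##4 F#5 E6 B#5 G#5 A4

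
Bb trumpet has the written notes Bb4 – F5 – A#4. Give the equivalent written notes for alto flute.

Db5 Ab5 C#5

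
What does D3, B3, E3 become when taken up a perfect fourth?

D3 becomes G3
B3 becomes E4
E3 becomes A3

G3 E4 A3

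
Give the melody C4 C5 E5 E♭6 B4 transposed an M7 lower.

Db3 Db4 F4 Fb5 C4

A major seventh down from C4 gives Db3.
A major seventh down from C5 gives Db4.
A major seventh down from E5 gives F4.
Eb6 down a major seventh is Fb5.
B4: a seventh down reaches C, and 11 semitones makes it C4.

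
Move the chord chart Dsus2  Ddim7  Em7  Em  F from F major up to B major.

G#sus2 G#dim7 A#m7 A#m B

F major up to B major is an augmented fourth; each chord root moves by that interval while the quality stays the same.
Dsus2: root D up an augmented fourth → G#, giving G#sus2.
Ddim7: root D up an augmented fourth → G#, giving G#dim7.
Em7: root E up an augmented fourth → A#, giving A#m7.
Em: root E up an augmented fourth → A#, giving A#m.
F: root F up an augmented fourth → B, giving B.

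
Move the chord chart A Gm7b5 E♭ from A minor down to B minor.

B Am7b5 F

A minor down to B minor is a minor seventh; each chord root moves by that interval while the quality stays the same.
A: root A down a minor seventh → B, giving B.
Gm7b5: root G down a minor seventh → A, giving Am7b5.
E♭: root E♭ down a minor seventh → F, giving F.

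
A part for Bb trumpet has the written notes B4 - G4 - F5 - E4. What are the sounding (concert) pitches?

A4 F4 Eb5 D4

The Bb trumpet sounds a major second below written, so transpose each written note down a major second.
B4 → A4
G4 → F4
F5 → Eb5
E4 → D4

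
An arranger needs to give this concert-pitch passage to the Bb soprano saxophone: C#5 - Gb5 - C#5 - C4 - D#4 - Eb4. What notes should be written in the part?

D#5 Ab5 D#5 D4 E#4 F4

Written C4 sounds as Bb3 on the Bb soprano saxophone, so concert pitches are written a major second up.
C#5 → D#5
Gb5 → Ab5
C#5 → D#5
C4 → D4
D#4 → E#4
Eb4 → F4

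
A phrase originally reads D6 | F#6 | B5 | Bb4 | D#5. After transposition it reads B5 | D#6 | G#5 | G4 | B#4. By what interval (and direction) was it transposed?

From D6 to B5 is 3 letter names — a third of some quality.
B5 to D6 is 3 semitones, which makes it a minor third; the second version is lower, so the direction is down.
Checking another pair — D#5 → B#4 — gives the same interval.

down a minor third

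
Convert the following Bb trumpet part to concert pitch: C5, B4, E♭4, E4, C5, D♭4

Bb4 A4 Db4 D4 Bb4 Cb4

Written C4 on the Bb trumpet sounds as Bb3, a major second lower; apply that shift to every note.
C5 to Bb4
B4 to A4
Eb4 to Db4
E4 to D4
C5 to Bb4
Db4 to Cb4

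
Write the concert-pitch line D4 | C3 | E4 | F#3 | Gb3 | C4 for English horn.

A4 G3 B4 C#4 Db4 G4

The English horn sounds a perfect fifth below written, so the written part must be a perfect fifth above concert — transpose each note up.
D4 -> A4
C3 -> G3
E4 -> B4
F#3 -> C#4
Gb3 -> Db4
C4 -> G4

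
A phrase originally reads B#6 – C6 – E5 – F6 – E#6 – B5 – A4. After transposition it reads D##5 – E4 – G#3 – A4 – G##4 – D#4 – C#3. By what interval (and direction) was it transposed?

down a minor thirteenth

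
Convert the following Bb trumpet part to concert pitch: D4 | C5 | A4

C4 Bb4 G4

The Bb trumpet sounds a major second below written, so transpose each written note down a major second.
D4 gives C4
C5 gives Bb4
A4 gives G4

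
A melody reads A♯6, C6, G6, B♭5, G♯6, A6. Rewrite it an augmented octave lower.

A5 Cb5 Gb5 Bbb4 G5 Ab5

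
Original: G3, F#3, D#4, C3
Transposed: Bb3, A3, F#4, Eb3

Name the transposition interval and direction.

up a minor third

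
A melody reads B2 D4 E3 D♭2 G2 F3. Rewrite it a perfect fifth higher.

F#3 A4 B3 Ab2 D3 C4

B2 up a perfect fifth is F#3.
A perfect fifth up from D4 gives A4.
A perfect fifth up from E3 gives B3.
Db2: a fifth up reaches A, and 7 semitones makes it Ab2.
A perfect fifth up from G2 gives D3.
F3: a fifth up reaches C, and 7 semitones makes it C4.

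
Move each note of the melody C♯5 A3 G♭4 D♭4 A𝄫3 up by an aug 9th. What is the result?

D##6 B#4 A5 E5 Bb4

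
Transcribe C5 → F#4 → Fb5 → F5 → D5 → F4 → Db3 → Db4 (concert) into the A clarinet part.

Eb5 A4 Abb5 Ab5 F5 Ab4 Fb3 Fb4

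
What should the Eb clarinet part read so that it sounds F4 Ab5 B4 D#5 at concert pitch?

D4 F5 G#4 B#4

Written C4 sounds as Eb4 on the Eb clarinet, so concert pitches are written a minor third down.
F4 becomes D4
Ab5 becomes F5
B4 becomes G#4
D#5 becomes B#4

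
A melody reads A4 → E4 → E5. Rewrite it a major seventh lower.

Bb3 F3 F4

A4 gives Bb3
E4 gives F3
E5 gives F4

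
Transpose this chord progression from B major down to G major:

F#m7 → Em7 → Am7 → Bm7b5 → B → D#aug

B major down to G major is a major third; each chord root moves by that interval while the quality stays the same.
F#m7: root F# down a major third → D, giving Dm7.
Em7: root E down a major third → C, giving Cm7.
Am7: root A down a major third → F, giving Fm7.
Bm7b5: root B down a major third → G, giving Gm7b5.
B: root B down a major third → G, giving G.
D#aug: root D# down a major third → B, giving Baug.

Dm7 Cm7 Fm7 Gm7b5 G Baug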